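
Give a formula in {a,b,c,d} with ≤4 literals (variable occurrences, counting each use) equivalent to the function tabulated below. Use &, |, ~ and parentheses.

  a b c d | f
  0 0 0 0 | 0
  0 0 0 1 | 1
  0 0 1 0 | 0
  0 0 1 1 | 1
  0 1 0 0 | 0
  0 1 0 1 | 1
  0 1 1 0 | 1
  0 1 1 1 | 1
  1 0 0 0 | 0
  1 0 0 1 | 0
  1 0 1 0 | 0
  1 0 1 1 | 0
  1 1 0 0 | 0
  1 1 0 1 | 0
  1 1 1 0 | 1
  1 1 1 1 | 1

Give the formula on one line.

((b & c) | (d & ~a))

  (b & c) = 0000001100000011
  ~a = 1111111100000000
  (d & ~a) = 0101010100000000
  ((b & c) | (d & ~a)) = 0101011100000011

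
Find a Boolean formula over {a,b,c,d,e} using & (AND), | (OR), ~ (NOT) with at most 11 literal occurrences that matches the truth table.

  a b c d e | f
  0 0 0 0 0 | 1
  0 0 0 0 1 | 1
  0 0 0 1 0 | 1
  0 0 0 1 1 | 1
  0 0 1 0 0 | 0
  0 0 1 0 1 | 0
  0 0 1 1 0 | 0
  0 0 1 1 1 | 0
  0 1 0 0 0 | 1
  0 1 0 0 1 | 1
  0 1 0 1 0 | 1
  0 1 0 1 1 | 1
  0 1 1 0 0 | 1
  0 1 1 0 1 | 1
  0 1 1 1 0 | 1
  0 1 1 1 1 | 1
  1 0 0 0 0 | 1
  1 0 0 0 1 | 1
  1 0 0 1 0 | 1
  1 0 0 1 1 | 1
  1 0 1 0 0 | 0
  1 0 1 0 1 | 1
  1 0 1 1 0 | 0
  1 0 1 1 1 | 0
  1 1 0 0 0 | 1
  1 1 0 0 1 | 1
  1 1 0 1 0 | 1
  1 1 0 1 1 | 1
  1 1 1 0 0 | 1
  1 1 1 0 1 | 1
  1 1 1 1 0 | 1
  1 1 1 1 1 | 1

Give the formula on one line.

  ~c = 11110000111100001111000011110000
  (b & c) = 00000000000011110000000000001111
  (~c | (b & c)) = 11110000111111111111000011111111
  ~d = 11001100110011001100110011001100
  (a & ~d) = 00000000000000001100110011001100
  ~b = 11111111000000001111111100000000
  ~a = 11111111111111110000000000000000
  (~c & ~a) = 11110000111100000000000000000000
  (~b | (~c & ~a)) = 11111111111100001111111100000000
  ((a & ~d) & (~b | (~c & ~a))) = 00000000000000001100110000000000
  (e & ((a & ~d) & (~b | (~c & ~a)))) = 00000000000000000100010000000000
  ((~c | (b & c)) | (e & ((a & ~d) & (~b | (~c & ~a))))) = 11110000111111111111010011111111

((~c | (b & c)) | (e & ((a & ~d) & (~b | (~c & ~a)))))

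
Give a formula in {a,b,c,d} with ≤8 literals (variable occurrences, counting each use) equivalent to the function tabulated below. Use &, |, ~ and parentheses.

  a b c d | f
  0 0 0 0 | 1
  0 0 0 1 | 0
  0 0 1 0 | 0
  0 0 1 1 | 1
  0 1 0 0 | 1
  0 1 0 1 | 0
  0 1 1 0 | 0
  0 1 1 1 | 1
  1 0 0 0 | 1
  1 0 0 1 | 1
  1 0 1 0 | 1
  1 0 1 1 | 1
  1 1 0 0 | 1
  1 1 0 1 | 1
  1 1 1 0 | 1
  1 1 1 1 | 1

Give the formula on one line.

(a | ((d | ~c) & (~d | c)))

  ~c = 1100110011001100
  (d | ~c) = 1101110111011101
  ~d = 1010101010101010
  (~d | c) = 1011101110111011
  ((d | ~c) & (~d | c)) = 1001100110011001
  (a | ((d | ~c) & (~d | c))) = 1001100111111111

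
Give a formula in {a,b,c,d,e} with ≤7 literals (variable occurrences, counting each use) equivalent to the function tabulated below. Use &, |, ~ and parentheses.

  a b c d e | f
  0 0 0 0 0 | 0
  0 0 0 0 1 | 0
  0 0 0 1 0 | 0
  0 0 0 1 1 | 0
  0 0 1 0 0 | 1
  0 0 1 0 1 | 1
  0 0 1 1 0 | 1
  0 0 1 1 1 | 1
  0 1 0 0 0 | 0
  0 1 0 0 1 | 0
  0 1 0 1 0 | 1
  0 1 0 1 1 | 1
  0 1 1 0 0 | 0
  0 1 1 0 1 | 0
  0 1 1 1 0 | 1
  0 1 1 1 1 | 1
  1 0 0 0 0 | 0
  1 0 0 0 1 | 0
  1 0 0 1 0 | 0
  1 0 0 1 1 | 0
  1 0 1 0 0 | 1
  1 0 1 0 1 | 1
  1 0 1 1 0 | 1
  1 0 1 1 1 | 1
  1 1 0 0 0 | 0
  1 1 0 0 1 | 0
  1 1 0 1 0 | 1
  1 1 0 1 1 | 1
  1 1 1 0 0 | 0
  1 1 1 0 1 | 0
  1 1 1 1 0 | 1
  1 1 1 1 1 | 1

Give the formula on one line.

  ~b = 11111111000000001111111100000000
  (d | ~b) = 11111111001100111111111100110011
  (b | c) = 00001111111111110000111111111111
  ((d | ~b) & (b | c)) = 00001111001100110000111100110011

((d | ~b) & (b | c))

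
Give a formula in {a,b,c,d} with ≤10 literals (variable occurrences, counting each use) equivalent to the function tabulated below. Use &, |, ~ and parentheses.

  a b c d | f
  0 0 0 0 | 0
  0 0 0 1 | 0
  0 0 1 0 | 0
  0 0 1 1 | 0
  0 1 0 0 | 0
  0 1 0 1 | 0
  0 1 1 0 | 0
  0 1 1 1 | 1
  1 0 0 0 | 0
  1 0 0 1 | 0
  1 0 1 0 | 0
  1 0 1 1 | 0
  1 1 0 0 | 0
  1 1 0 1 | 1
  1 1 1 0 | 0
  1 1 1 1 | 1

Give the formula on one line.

  (d & a) = 0000000001010101
  ~c = 1100110011001100
  (b | ~c) = 1100111111001111
  (d & c) = 0001000100010001
  ((b | ~c) & (d & c)) = 0000000100000001
  ((d & a) | ((b | ~c) & (d & c))) = 0000000101010101
  (b & ((d & a) | ((b | ~c) & (d & c)))) = 0000000100000101

(b & ((d & a) | ((b | ~c) & (d & c))))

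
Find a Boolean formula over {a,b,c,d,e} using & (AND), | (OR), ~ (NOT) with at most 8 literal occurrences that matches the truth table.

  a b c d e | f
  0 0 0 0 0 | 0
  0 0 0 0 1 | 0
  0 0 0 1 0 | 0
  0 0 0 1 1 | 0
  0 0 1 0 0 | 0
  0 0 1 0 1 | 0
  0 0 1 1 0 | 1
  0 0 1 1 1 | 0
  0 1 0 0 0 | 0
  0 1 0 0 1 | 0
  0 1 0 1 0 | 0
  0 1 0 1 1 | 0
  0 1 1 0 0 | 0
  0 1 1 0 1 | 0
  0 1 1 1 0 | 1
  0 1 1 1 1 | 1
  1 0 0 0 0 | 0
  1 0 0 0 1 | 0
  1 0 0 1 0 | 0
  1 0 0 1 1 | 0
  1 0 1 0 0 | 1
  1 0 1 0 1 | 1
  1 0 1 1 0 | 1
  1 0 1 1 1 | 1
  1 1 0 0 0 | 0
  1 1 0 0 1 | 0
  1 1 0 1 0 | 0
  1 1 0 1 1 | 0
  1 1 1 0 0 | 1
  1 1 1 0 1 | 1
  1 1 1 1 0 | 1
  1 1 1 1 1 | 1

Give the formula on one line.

(c & ((b | (a | (c & ~e))) & (d | a)))

  ~e = 10101010101010101010101010101010
  (c & ~e) = 00001010000010100000101000001010
  (a | (c & ~e)) = 00001010000010101111111111111111
  (b | (a | (c & ~e))) = 00001010111111111111111111111111
  (d | a) = 00110011001100111111111111111111
  ((b | (a | (c & ~e))) & (d | a)) = 00000010001100111111111111111111
  (c & ((b | (a | (c & ~e))) & (d | a))) = 00000010000000110000111100001111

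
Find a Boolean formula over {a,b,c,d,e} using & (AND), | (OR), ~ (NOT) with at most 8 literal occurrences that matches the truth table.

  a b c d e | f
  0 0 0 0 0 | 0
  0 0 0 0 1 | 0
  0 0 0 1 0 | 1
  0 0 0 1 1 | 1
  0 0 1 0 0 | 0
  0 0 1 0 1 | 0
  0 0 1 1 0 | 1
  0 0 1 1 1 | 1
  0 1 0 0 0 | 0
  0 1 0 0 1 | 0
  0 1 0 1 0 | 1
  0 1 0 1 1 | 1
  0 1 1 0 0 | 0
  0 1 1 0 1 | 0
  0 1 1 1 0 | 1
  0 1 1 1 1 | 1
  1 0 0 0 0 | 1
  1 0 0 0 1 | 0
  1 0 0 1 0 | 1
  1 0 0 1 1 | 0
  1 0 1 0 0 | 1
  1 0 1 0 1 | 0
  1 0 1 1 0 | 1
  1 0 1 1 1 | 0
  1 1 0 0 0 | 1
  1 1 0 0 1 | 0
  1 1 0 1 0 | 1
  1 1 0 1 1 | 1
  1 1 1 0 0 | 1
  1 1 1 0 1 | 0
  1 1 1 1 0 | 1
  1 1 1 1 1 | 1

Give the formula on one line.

  ~e = 10101010101010101010101010101010
  (a & ~e) = 00000000000000001010101010101010
  ((a & ~e) | d) = 00110011001100111011101110111011
  ~a = 11111111111111110000000000000000
  (e & ~a) = 01010101010101010000000000000000
  (a & b) = 00000000000000000000000011111111
  ((e & ~a) | (a & b)) = 01010101010101010000000011111111
  (((e & ~a) | (a & b)) | ~e) = 11111111111111111010101011111111
  (((a & ~e) | d) & (((e & ~a) | (a & b)) | ~e)) = 00110011001100111010101010111011

(((a & ~e) | d) & (((e & ~a) | (a & b)) | ~e))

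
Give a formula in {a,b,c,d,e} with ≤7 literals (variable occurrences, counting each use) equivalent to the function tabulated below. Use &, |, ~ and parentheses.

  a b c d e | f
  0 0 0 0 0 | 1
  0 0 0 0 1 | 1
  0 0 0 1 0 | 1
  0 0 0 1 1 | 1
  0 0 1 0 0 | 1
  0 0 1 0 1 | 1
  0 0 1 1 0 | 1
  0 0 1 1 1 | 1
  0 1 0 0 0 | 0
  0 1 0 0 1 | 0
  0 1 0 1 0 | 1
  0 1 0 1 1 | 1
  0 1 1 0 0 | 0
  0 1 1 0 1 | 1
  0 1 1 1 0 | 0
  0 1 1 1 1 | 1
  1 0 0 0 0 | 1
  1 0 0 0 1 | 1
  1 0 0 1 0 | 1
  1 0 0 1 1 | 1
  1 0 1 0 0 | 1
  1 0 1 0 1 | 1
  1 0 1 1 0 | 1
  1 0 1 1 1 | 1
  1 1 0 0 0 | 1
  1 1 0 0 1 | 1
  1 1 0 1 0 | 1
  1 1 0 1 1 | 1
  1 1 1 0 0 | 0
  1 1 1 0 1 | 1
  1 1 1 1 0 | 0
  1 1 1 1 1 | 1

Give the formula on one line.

((~c | (~b | e)) & (c | (d | (~b | a))))

  ~c = 11110000111100001111000011110000
  ~b = 11111111000000001111111100000000
  (~b | e) = 11111111010101011111111101010101
  (~c | (~b | e)) = 11111111111101011111111111110101
  (~b | a) = 11111111000000001111111111111111
  (d | (~b | a)) = 11111111001100111111111111111111
  (c | (d | (~b | a))) = 11111111001111111111111111111111
  ((~c | (~b | e)) & (c | (d | (~b | a)))) = 11111111001101011111111111110101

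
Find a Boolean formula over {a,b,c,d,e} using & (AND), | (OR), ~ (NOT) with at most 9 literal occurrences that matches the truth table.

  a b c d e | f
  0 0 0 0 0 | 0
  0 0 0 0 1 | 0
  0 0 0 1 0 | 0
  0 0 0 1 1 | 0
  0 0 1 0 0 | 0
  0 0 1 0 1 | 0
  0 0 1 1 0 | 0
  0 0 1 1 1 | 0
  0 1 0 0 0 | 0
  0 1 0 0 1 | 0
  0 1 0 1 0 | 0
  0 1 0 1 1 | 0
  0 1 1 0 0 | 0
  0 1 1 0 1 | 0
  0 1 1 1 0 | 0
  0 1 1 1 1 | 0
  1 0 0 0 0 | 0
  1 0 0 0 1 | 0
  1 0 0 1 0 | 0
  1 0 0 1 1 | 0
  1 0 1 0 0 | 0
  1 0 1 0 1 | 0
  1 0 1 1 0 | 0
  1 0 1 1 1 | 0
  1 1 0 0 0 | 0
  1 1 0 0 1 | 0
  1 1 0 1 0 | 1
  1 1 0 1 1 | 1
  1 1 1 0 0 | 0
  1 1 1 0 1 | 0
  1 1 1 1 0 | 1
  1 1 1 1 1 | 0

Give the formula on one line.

  ~c = 11110000111100001111000011110000
  ~e = 10101010101010101010101010101010
  (~c | ~e) = 11111010111110101111101011111010
  (b & (~c | ~e)) = 00000000111110100000000011111010
  (~c | (b & (~c | ~e))) = 11110000111110101111000011111010
  (b | c) = 00001111111111110000111111111111
  (a & (b | c)) = 00000000000000000000111111111111
  ((~c | (b & (~c | ~e))) & (a & (b | c))) = 00000000000000000000000011111010
  (d & ((~c | (b & (~c | ~e))) & (a & (b | c)))) = 00000000000000000000000000110010

(d & ((~c | (b & (~c | ~e))) & (a & (b | c))))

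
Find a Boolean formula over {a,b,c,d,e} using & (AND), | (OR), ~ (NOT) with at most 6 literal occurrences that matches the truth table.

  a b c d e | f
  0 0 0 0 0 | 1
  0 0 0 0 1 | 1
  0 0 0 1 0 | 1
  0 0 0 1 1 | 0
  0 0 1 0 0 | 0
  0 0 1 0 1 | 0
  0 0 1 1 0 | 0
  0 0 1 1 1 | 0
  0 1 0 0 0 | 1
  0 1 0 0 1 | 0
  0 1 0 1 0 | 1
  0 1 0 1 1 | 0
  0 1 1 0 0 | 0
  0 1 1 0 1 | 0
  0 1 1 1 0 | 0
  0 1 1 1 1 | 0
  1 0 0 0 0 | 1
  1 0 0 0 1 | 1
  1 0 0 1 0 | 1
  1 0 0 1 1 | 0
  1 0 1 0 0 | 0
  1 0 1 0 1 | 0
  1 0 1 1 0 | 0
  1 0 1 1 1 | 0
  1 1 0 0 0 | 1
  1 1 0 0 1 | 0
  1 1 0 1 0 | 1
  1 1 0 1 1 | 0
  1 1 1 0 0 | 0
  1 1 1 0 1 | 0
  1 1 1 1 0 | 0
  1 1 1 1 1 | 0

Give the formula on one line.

(~c & (~e | (~d & ~b)))

  ~c = 11110000111100001111000011110000
  ~e = 10101010101010101010101010101010
  ~d = 11001100110011001100110011001100
  ~b = 11111111000000001111111100000000
  (~d & ~b) = 11001100000000001100110000000000
  (~e | (~d & ~b)) = 11101110101010101110111010101010
  (~c & (~e | (~d & ~b))) = 11100000101000001110000010100000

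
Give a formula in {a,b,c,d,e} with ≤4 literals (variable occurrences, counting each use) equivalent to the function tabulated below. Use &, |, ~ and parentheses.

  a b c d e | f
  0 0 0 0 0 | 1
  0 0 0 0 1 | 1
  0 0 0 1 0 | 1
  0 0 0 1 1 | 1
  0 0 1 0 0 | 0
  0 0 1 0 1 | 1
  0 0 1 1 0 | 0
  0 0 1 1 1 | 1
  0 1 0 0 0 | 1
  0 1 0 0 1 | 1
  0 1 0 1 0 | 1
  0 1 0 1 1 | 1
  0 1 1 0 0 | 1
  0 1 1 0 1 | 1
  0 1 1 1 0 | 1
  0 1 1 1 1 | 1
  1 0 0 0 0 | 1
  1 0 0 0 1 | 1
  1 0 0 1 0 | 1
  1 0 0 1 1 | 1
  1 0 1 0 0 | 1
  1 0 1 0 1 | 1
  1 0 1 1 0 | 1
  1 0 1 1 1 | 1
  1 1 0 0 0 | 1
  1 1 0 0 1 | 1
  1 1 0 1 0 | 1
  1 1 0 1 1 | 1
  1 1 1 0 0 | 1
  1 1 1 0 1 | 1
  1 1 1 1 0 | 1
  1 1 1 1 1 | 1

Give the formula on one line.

  ~c = 11110000111100001111000011110000
  (e | ~c) = 11110101111101011111010111110101
  ((e | ~c) | b) = 11110101111111111111010111111111
  (((e | ~c) | b) | a) = 11110101111111111111111111111111

(((e | ~c) | b) | a)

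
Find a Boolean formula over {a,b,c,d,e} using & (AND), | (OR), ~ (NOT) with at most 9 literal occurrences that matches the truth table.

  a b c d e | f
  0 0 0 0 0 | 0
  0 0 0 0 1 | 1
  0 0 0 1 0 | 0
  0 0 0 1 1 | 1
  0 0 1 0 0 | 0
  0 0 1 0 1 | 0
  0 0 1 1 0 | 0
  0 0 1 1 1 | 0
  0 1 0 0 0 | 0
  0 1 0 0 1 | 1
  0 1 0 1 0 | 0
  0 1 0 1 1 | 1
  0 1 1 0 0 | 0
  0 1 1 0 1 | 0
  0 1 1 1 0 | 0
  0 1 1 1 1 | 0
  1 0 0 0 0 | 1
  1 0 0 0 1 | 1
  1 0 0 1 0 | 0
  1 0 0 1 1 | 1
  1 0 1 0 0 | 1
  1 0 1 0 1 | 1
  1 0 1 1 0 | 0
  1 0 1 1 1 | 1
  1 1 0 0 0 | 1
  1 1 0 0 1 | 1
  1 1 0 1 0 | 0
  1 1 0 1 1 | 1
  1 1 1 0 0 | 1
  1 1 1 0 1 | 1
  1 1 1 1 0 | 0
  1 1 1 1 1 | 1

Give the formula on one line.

  ~c = 11110000111100001111000011110000
  (~c & e) = 01010000010100000101000001010000
  ~d = 11001100110011001100110011001100
  (e & d) = 00010001000100010001000100010001
  ~a = 11111111111111110000000000000000
  ((e & d) | ~a) = 11111111111111110001000100010001
  (~d | ((e & d) | ~a)) = 11111111111111111101110111011101
  ((~d | ((e & d) | ~a)) & a) = 00000000000000001101110111011101
  ((~c & e) | ((~d | ((e & d) | ~a)) & a)) = 01010000010100001101110111011101

((~c & e) | ((~d | ((e & d) | ~a)) & a))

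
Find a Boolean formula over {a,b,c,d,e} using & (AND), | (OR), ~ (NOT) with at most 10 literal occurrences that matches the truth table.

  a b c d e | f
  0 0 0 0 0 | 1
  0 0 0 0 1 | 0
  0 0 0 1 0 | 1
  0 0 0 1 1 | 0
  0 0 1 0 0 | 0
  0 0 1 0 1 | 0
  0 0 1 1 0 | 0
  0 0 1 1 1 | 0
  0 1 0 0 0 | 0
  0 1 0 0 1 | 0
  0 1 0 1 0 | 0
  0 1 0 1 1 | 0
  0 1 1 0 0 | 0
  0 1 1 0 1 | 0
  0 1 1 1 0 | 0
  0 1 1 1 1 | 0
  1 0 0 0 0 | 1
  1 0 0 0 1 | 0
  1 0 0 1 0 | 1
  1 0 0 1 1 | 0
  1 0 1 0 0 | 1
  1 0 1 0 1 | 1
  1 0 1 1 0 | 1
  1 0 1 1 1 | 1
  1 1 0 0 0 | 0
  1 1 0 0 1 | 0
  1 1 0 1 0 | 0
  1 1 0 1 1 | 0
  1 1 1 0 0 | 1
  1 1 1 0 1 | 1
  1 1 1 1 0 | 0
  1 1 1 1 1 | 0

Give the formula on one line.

  ~c = 11110000111100001111000011110000
  (a | ~c) = 11110000111100001111111111111111
  ~e = 10101010101010101010101010101010
  ~b = 11111111000000001111111100000000
  (~e & ~b) = 10101010000000001010101000000000
  ~d = 11001100110011001100110011001100
  (~d | ~b) = 11111111110011001111111111001100
  ((~d | ~b) & c) = 00001111000011000000111100001100
  ((~e & ~b) | ((~d | ~b) & c)) = 10101111000011001010111100001100
  ((a | ~c) & ((~e & ~b) | ((~d | ~b) & c))) = 10100000000000001010111100001100

((a | ~c) & ((~e & ~b) | ((~d | ~b) & c)))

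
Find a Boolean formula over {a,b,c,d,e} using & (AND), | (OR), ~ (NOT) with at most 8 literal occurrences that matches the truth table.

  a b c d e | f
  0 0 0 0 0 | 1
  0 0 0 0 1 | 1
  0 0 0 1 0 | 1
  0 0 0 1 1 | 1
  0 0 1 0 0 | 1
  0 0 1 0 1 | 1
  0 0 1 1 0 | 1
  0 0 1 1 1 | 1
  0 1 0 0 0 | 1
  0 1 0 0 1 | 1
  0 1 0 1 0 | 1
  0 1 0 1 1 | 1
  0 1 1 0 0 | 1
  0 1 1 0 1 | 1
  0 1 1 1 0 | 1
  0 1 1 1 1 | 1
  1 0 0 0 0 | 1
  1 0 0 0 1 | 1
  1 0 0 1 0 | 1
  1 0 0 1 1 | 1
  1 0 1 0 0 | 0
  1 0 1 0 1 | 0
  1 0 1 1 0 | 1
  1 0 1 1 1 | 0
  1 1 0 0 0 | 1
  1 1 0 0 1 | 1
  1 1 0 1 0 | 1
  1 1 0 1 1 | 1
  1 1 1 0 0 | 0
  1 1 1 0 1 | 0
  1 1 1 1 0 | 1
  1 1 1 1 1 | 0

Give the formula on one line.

(((~a & c) | ((e | d) & ~e)) | ~c)

  ~a = 11111111111111110000000000000000
  (~a & c) = 00001111000011110000000000000000
  (e | d) = 01110111011101110111011101110111
  ~e = 10101010101010101010101010101010
  ((e | d) & ~e) = 00100010001000100010001000100010
  ((~a & c) | ((e | d) & ~e)) = 00101111001011110010001000100010
  ~c = 11110000111100001111000011110000
  (((~a & c) | ((e | d) & ~e)) | ~c) = 11111111111111111111001011110010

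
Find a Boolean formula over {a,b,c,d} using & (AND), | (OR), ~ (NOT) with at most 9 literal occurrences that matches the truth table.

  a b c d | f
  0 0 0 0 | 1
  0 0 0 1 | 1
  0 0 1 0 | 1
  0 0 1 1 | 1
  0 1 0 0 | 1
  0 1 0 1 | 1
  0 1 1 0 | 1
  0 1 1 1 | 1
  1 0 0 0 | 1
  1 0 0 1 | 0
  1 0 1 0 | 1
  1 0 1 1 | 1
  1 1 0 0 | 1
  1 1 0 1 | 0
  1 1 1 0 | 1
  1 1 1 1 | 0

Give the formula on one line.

  (c & d) = 0001000100010001
  ~b = 1111000011110000
  (~b & d) = 0101000001010000
  ((c & d) & (~b & d)) = 0001000000010000
  ~a = 1111111100000000
  (d & ~a) = 0101010100000000
  ~d = 1010101010101010
  ((d & ~a) | ~d) = 1111111110101010
  (((c & d) & (~b & d)) | ((d & ~a) | ~d)) = 1111111110111010

(((c & d) & (~b & d)) | ((d & ~a) | ~d))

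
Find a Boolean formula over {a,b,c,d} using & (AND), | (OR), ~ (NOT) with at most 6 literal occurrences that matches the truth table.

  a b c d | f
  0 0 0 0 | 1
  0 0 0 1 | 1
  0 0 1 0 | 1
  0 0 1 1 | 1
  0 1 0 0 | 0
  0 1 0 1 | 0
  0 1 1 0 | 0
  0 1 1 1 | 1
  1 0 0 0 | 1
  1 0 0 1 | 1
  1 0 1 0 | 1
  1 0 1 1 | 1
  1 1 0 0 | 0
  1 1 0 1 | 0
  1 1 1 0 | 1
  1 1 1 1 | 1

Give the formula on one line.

  ~b = 1111000011110000
  (d & c) = 0001000100010001
  (a & c) = 0000000000110011
  ((d & c) | (a & c)) = 0001000100110011
  (~b | ((d & c) | (a & c))) = 1111000111110011

(~b | ((d & c) | (a & c)))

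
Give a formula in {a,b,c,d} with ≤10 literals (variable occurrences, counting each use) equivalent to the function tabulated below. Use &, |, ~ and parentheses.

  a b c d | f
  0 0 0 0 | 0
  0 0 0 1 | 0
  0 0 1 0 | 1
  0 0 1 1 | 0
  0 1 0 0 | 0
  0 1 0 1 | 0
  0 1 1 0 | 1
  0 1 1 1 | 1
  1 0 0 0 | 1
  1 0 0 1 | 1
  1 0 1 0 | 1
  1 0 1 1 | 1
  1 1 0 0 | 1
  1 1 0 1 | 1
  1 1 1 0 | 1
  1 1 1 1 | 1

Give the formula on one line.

(((~b & d) & a) | ((c | a) & (b | (~d | ~c))))

  ~b = 1111000011110000
  (~b & d) = 0101000001010000
  ((~b & d) & a) = 0000000001010000
  (c | a) = 0011001111111111
  ~d = 1010101010101010
  ~c = 1100110011001100
  (~d | ~c) = 1110111011101110
  (b | (~d | ~c)) = 1110111111101111
  ((c | a) & (b | (~d | ~c))) = 0010001111101111
  (((~b & d) & a) | ((c | a) & (b | (~d | ~c)))) = 0010001111111111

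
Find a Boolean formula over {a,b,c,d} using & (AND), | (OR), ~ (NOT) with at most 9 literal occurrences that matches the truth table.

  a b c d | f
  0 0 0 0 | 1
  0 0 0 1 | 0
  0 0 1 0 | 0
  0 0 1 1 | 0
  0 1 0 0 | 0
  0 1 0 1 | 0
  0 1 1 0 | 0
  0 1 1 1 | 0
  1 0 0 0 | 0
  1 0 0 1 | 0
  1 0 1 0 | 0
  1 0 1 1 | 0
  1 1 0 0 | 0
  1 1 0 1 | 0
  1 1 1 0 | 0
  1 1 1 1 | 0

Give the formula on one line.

  ~a = 1111111100000000
  ~d = 1010101010101010
  (~a & ~d) = 1010101000000000
  ~b = 1111000011110000
  ((~a & ~d) & ~b) = 1010000000000000
  (d & a) = 0000000001010101
  (((~a & ~d) & ~b) | (d & a)) = 1010000001010101
  ~c = 1100110011001100
  (b | ~c) = 1100111111001111
  ((b | ~c) & ~a) = 1100111100000000
  ((((~a & ~d) & ~b) | (d & a)) & ((b | ~c) & ~a)) = 1000000000000000

((((~a & ~d) & ~b) | (d & a)) & ((b | ~c) & ~a))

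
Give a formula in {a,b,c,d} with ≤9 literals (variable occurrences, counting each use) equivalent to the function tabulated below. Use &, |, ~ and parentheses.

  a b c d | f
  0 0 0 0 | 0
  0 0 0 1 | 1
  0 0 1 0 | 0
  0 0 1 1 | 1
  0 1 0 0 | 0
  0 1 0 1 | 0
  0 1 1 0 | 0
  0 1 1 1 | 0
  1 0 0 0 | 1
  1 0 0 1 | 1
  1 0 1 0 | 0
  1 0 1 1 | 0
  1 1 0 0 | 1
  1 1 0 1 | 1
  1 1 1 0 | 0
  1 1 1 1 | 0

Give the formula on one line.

((a | (d & ~b)) & ((d & ~a) | ~c))

  ~b = 1111000011110000
  (d & ~b) = 0101000001010000
  (a | (d & ~b)) = 0101000011111111
  ~a = 1111111100000000
  (d & ~a) = 0101010100000000
  ~c = 1100110011001100
  ((d & ~a) | ~c) = 1101110111001100
  ((a | (d & ~b)) & ((d & ~a) | ~c)) = 0101000011001100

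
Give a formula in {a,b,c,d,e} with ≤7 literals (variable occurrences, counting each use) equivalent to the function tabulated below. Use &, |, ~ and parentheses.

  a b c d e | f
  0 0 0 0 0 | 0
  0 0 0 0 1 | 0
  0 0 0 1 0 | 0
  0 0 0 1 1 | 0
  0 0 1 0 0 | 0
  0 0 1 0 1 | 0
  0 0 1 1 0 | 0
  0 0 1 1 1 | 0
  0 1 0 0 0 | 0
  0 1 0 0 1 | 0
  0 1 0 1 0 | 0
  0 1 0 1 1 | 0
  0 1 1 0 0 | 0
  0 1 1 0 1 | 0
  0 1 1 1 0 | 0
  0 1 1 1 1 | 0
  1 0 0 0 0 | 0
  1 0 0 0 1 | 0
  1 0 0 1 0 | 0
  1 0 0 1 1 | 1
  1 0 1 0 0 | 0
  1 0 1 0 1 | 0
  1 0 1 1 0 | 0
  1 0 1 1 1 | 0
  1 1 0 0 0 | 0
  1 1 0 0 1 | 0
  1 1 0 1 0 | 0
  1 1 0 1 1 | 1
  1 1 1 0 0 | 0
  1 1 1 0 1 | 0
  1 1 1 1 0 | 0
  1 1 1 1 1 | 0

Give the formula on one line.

  (a & e) = 00000000000000000101010101010101
  ~d = 11001100110011001100110011001100
  ~c = 11110000111100001111000011110000
  (~d | ~c) = 11111100111111001111110011111100
  ((a & e) & (~d | ~c)) = 00000000000000000101010001010100
  ~e = 10101010101010101010101010101010
  (~e | d) = 10111011101110111011101110111011
  (((a & e) & (~d | ~c)) & (~e | d)) = 00000000000000000001000000010000

(((a & e) & (~d | ~c)) & (~e | d))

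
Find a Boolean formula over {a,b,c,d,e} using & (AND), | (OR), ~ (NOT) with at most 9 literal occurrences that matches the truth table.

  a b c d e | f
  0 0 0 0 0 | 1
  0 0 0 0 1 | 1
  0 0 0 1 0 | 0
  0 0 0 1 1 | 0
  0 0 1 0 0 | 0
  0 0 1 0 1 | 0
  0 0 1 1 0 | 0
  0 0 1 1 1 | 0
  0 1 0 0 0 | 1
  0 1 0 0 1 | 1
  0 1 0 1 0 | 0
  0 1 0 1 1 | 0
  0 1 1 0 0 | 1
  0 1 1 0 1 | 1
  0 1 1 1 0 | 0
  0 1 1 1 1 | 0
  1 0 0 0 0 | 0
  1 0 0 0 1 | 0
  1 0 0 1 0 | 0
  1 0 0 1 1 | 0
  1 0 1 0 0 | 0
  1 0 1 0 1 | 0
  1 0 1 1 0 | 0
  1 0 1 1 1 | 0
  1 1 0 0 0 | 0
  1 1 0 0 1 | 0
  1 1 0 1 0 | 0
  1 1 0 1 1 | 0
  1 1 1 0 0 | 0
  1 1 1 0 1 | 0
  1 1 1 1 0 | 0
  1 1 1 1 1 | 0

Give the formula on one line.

  ~d = 11001100110011001100110011001100
  ~a = 11111111111111110000000000000000
  (~d & ~a) = 11001100110011000000000000000000
  (e & c) = 00000101000001010000010100000101
  (~a | (e & c)) = 11111111111111110000010100000101
  ~c = 11110000111100001111000011110000
  (a | ~c) = 11110000111100001111111111111111
  ((~a | (e & c)) & (a | ~c)) = 11110000111100000000010100000101
  (((~a | (e & c)) & (a | ~c)) | b) = 11110000111111110000010111111111
  ((~d & ~a) & (((~a | (e & c)) & (a | ~c)) | b)) = 11000000110011000000000000000000

((~d & ~a) & (((~a | (e & c)) & (a | ~c)) | b))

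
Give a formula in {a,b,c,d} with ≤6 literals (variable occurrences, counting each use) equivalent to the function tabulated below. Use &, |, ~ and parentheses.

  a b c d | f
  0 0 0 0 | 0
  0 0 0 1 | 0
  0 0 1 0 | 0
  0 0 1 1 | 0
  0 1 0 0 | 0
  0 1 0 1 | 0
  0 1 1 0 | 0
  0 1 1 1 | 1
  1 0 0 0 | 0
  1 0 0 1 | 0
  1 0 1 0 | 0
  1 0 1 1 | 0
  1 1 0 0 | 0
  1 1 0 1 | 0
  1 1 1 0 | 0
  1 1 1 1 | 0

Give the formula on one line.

((b & ~a) & (d & c))

  ~a = 1111111100000000
  (b & ~a) = 0000111100000000
  (d & c) = 0001000100010001
  ((b & ~a) & (d & c)) = 0000000100000000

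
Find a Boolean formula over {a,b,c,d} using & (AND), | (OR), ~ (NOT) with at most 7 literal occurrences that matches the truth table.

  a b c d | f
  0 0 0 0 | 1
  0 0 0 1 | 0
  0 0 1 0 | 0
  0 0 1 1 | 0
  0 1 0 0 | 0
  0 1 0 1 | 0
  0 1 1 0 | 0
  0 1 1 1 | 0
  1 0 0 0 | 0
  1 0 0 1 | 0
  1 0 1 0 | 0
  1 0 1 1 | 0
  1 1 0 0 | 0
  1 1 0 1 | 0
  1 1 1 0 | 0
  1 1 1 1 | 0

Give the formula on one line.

  ~c = 1100110011001100
  ~b = 1111000011110000
  ~a = 1111111100000000
  (~b & ~a) = 1111000000000000
  (~c & (~b & ~a)) = 1100000000000000
  ~d = 1010101010101010
  ((~c & (~b & ~a)) & ~d) = 1000000000000000
  (a & c) = 0000000000110011
  (((~c & (~b & ~a)) & ~d) | (a & c)) = 1000000000110011
  (~c & (((~c & (~b & ~a)) & ~d) | (a & c))) = 1000000000000000

(~c & (((~c & (~b & ~a)) & ~d) | (a & c)))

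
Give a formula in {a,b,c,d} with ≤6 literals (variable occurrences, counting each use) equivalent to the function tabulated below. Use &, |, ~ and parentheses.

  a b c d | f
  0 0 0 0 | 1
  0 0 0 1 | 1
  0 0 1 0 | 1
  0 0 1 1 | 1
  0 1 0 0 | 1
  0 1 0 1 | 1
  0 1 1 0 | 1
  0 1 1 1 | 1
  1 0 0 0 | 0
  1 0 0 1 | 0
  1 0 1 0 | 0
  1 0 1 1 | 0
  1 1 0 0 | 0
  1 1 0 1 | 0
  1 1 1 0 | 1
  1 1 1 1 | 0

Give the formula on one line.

  ~a = 1111111100000000
  ~d = 1010101010101010
  (c & ~d) = 0010001000100010
  (b & (c & ~d)) = 0000001000000010
  (d & ~a) = 0101010100000000
  ((b & (c & ~d)) | (d & ~a)) = 0101011100000010
  (~a | ((b & (c & ~d)) | (d & ~a))) = 1111111100000010

(~a | ((b & (c & ~d)) | (d & ~a)))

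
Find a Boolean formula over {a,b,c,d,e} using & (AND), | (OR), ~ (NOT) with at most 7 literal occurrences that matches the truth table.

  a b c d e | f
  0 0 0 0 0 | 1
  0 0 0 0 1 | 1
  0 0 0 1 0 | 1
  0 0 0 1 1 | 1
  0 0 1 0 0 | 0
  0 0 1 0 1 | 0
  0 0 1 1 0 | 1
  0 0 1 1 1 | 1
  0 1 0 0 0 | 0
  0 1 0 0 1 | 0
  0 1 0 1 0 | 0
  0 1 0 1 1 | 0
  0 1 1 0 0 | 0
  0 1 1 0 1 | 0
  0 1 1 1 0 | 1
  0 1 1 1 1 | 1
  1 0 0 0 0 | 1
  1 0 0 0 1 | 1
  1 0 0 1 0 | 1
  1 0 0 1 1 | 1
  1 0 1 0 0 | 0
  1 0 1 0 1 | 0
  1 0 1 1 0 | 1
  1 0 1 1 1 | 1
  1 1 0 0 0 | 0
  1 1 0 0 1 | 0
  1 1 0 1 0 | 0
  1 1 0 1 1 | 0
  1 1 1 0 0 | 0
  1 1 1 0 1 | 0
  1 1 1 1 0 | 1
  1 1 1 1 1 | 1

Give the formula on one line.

(((~c | b) & (~b | (c & d))) | (~b & d))

  ~c = 11110000111100001111000011110000
  (~c | b) = 11110000111111111111000011111111
  ~b = 11111111000000001111111100000000
  (c & d) = 00000011000000110000001100000011
  (~b | (c & d)) = 11111111000000111111111100000011
  ((~c | b) & (~b | (c & d))) = 11110000000000111111000000000011
  (~b & d) = 00110011000000000011001100000000
  (((~c | b) & (~b | (c & d))) | (~b & d)) = 11110011000000111111001100000011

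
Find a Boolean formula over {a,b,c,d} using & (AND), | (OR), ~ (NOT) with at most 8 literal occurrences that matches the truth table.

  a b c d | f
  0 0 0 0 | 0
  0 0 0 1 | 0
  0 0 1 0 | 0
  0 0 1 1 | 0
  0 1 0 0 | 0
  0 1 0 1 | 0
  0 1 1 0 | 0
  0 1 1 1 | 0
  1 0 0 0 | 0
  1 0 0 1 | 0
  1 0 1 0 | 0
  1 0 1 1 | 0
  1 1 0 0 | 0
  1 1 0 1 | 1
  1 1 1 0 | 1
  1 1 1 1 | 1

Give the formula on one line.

((a & (d | (c | ~b))) & ((~d | a) & b))

  ~b = 1111000011110000
  (c | ~b) = 1111001111110011
  (d | (c | ~b)) = 1111011111110111
  (a & (d | (c | ~b))) = 0000000011110111
  ~d = 1010101010101010
  (~d | a) = 1010101011111111
  ((~d | a) & b) = 0000101000001111
  ((a & (d | (c | ~b))) & ((~d | a) & b)) = 0000000000000111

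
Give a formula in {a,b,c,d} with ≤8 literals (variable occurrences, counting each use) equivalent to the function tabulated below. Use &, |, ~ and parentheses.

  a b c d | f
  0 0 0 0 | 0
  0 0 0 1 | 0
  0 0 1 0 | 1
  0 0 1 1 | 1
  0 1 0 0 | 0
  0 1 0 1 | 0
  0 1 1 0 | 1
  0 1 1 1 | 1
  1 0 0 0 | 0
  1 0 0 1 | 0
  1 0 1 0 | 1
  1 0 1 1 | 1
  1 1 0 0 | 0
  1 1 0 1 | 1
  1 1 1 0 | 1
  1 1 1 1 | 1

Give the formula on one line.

  ~c = 1100110011001100
  (~c & d) = 0100010001000100
  ((~c & d) | c) = 0111011101110111
  (a | c) = 0011001111111111
  ((a | c) & b) = 0000001100001111
  ~b = 1111000011110000
  (c & ~b) = 0011000000110000
  (((a | c) & b) | (c & ~b)) = 0011001100111111
  (((~c & d) | c) & (((a | c) & b) | (c & ~b))) = 0011001100110111

(((~c & d) | c) & (((a | c) & b) | (c & ~b)))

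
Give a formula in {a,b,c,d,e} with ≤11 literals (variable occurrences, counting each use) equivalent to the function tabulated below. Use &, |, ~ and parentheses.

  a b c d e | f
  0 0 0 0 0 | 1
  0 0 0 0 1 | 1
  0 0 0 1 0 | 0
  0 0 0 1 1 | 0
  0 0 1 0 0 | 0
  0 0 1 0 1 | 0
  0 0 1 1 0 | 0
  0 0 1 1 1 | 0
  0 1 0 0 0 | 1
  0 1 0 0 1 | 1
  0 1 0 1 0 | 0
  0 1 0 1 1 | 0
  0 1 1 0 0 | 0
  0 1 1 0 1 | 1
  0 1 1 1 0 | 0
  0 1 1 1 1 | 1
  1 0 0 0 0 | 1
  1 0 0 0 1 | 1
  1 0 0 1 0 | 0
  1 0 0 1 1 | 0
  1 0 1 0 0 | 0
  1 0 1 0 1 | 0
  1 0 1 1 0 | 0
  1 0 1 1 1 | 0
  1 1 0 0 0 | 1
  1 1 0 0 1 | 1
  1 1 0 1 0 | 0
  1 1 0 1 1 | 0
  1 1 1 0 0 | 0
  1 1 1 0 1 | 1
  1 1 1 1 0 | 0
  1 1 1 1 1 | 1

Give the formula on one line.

  (b & e) = 00000000010101010000000001010101
  ~c = 11110000111100001111000011110000
  ((b & e) | ~c) = 11110000111101011111000011110101
  ~d = 11001100110011001100110011001100
  (~d | c) = 11001111110011111100111111001111
  (e & (~d | c)) = 01000101010001010100010101000101
  ~a = 11111111111111110000000000000000
  (~c | ~a) = 11111111111111111111000011110000
  (~d & (~c | ~a)) = 11001100110011001100000011000000
  ((e & (~d | c)) | (~d & (~c | ~a))) = 11001101110011011100010111000101
  (((b & e) | ~c) & ((e & (~d | c)) | (~d & (~c | ~a)))) = 11000000110001011100000011000101

(((b & e) | ~c) & ((e & (~d | c)) | (~d & (~c | ~a))))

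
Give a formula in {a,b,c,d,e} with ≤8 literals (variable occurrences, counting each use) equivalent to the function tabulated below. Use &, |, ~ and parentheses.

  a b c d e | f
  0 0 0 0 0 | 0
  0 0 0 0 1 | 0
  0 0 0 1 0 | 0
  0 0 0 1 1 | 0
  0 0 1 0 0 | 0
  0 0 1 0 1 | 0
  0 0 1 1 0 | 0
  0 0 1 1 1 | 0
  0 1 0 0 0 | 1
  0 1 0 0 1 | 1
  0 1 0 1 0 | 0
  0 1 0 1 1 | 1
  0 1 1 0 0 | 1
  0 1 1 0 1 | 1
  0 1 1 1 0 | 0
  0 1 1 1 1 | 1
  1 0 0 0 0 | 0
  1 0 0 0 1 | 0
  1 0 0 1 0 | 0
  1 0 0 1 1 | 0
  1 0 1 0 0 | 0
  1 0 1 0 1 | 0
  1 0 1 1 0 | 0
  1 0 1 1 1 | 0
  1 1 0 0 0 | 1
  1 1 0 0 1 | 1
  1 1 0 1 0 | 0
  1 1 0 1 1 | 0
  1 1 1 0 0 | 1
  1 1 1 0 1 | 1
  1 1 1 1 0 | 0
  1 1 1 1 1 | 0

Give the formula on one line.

((~d | (e & d)) & (b & (~a | ~d)))

  ~d = 11001100110011001100110011001100
  (e & d) = 00010001000100010001000100010001
  (~d | (e & d)) = 11011101110111011101110111011101
  ~a = 11111111111111110000000000000000
  (~a | ~d) = 11111111111111111100110011001100
  (b & (~a | ~d)) = 00000000111111110000000011001100
  ((~d | (e & d)) & (b & (~a | ~d))) = 00000000110111010000000011001100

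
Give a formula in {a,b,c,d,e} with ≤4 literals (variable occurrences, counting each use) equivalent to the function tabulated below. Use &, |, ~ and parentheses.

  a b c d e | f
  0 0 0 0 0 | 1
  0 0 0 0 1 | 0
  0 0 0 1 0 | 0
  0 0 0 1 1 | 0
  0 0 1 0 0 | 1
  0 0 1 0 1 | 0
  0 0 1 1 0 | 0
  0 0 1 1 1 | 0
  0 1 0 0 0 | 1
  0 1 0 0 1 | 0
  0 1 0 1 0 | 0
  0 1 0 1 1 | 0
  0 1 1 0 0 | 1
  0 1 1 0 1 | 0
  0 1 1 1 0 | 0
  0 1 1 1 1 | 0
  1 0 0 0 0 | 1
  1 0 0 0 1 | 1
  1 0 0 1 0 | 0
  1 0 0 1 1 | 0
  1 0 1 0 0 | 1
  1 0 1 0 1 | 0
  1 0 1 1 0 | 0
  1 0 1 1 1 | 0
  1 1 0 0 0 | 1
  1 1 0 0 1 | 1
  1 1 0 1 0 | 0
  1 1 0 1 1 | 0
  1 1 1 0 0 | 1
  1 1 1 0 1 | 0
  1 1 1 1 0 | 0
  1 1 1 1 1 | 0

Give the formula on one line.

  ~c = 11110000111100001111000011110000
  (~c & a) = 00000000000000001111000011110000
  ~e = 10101010101010101010101010101010
  ((~c & a) | ~e) = 10101010101010101111101011111010
  ~d = 11001100110011001100110011001100
  (((~c & a) | ~e) & ~d) = 10001000100010001100100011001000

(((~c & a) | ~e) & ~d)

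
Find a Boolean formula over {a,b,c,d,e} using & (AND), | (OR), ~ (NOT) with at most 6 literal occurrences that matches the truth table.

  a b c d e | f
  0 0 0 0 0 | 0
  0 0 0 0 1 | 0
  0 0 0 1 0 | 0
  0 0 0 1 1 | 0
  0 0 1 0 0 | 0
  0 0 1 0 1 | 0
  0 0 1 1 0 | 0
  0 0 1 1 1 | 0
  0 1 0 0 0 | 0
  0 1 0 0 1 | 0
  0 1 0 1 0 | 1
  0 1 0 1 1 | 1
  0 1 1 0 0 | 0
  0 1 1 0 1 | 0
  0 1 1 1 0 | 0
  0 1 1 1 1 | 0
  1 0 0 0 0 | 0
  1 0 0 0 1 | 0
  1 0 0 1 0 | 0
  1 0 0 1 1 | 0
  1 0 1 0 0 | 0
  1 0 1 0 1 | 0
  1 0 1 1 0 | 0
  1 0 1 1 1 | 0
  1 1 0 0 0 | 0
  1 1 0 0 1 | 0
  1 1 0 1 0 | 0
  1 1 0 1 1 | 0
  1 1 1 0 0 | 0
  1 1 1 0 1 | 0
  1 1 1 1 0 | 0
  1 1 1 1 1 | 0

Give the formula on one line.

((b | (a & c)) & (~c & (d & ~a)))

  (a & c) = 00000000000000000000111100001111
  (b | (a & c)) = 00000000111111110000111111111111
  ~c = 11110000111100001111000011110000
  ~a = 11111111111111110000000000000000
  (d & ~a) = 00110011001100110000000000000000
  (~c & (d & ~a)) = 00110000001100000000000000000000
  ((b | (a & c)) & (~c & (d & ~a))) = 00000000001100000000000000000000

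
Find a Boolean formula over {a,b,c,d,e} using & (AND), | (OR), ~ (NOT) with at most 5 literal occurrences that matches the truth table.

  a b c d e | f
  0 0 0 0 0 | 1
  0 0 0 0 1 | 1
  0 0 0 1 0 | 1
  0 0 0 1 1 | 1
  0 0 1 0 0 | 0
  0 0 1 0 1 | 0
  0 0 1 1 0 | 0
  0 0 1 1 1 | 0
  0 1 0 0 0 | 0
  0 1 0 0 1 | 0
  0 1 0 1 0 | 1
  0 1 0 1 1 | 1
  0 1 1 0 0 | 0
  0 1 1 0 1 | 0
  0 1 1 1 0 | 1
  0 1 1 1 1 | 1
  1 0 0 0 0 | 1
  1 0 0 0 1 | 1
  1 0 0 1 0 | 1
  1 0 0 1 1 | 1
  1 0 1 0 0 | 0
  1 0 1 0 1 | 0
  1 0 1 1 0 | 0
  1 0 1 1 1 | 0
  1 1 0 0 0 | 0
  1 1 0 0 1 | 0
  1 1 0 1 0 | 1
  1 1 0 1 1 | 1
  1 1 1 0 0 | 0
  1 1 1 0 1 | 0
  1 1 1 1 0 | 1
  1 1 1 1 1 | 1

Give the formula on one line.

  ~b = 11111111000000001111111100000000
  (d | ~b) = 11111111001100111111111100110011
  ~c = 11110000111100001111000011110000
  (d & b) = 00000000001100110000000000110011
  (~c | (d & b)) = 11110000111100111111000011110011
  ((d | ~b) & (~c | (d & b))) = 11110000001100111111000000110011

((d | ~b) & (~c | (d & b)))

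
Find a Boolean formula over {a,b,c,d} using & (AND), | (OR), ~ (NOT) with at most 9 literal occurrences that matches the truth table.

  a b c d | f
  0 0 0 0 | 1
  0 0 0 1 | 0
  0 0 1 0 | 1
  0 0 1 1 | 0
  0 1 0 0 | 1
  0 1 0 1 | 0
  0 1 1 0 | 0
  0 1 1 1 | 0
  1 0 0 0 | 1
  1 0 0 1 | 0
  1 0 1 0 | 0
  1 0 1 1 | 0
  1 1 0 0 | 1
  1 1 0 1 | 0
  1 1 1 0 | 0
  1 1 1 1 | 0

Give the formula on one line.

((~d & (~c | ~b)) & ((((b | ~a) | (~c & a)) & ~d) | ~c))

  ~d = 1010101010101010
  ~c = 1100110011001100
  ~b = 1111000011110000
  (~c | ~b) = 1111110011111100
  (~d & (~c | ~b)) = 1010100010101000
  ~a = 1111111100000000
  (b | ~a) = 1111111100001111
  (~c & a) = 0000000011001100
  ((b | ~a) | (~c & a)) = 1111111111001111
  (((b | ~a) | (~c & a)) & ~d) = 1010101010001010
  ((((b | ~a) | (~c & a)) & ~d) | ~c) = 1110111011001110
  ((~d & (~c | ~b)) & ((((b | ~a) | (~c & a)) & ~d) | ~c)) = 1010100010001000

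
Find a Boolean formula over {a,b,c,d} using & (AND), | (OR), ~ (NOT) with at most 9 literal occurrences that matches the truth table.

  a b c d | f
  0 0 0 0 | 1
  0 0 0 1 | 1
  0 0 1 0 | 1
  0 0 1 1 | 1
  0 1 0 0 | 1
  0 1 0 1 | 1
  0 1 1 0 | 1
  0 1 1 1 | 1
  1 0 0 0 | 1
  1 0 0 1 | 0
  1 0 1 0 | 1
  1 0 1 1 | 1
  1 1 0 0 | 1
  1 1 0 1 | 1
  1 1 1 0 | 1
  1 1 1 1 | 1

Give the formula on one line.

  ~c = 1100110011001100
  ~a = 1111111100000000
  (~c & ~a) = 1100110000000000
  ~d = 1010101010101010
  (~d & ~a) = 1010101000000000
  (~d & a) = 0000000010101010
  (b | (~d & a)) = 0000111110101111
  (c | (b | (~d & a))) = 0011111110111111
  ((~d & ~a) | (c | (b | (~d & a)))) = 1011111110111111
  ((~c & ~a) | ((~d & ~a) | (c | (b | (~d & a))))) = 1111111110111111

((~c & ~a) | ((~d & ~a) | (c | (b | (~d & a)))))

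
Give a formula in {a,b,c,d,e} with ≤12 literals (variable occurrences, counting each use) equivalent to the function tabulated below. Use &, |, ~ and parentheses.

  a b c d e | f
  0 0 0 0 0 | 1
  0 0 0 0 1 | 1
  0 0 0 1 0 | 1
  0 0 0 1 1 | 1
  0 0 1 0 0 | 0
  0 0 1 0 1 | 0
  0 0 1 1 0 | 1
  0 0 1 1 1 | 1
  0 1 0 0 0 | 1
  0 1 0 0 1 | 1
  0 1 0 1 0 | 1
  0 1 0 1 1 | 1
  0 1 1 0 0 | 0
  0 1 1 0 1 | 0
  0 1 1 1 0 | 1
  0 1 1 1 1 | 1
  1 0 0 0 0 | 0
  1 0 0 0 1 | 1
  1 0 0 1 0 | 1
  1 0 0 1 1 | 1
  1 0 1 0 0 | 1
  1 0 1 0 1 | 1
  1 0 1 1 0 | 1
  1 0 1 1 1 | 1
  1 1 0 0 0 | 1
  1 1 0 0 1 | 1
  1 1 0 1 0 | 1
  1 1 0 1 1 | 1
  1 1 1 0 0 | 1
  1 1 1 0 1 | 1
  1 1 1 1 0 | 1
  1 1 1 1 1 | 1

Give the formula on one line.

((~c & (((d | b) | ~a) | (~a | e))) | (c & (a | d)))

  ~c = 11110000111100001111000011110000
  (d | b) = 00110011111111110011001111111111
  ~a = 11111111111111110000000000000000
  ((d | b) | ~a) = 11111111111111110011001111111111
  (~a | e) = 11111111111111110101010101010101
  (((d | b) | ~a) | (~a | e)) = 11111111111111110111011111111111
  (~c & (((d | b) | ~a) | (~a | e))) = 11110000111100000111000011110000
  (a | d) = 00110011001100111111111111111111
  (c & (a | d)) = 00000011000000110000111100001111
  ((~c & (((d | b) | ~a) | (~a | e))) | (c & (a | d))) = 11110011111100110111111111111111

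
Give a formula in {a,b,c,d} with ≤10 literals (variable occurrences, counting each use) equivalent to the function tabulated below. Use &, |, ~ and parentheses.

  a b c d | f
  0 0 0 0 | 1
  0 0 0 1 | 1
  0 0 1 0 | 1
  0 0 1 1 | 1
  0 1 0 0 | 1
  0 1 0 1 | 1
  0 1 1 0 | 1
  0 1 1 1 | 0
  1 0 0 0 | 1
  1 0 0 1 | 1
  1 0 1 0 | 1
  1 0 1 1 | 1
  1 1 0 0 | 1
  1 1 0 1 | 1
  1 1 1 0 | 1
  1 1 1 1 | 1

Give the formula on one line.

((d & ~b) | ((~d | a) | (b & (~c & ~a))))

  ~b = 1111000011110000
  (d & ~b) = 0101000001010000
  ~d = 1010101010101010
  (~d | a) = 1010101011111111
  ~c = 1100110011001100
  ~a = 1111111100000000
  (~c & ~a) = 1100110000000000
  (b & (~c & ~a)) = 0000110000000000
  ((~d | a) | (b & (~c & ~a))) = 1010111011111111
  ((d & ~b) | ((~d | a) | (b & (~c & ~a)))) = 1111111011111111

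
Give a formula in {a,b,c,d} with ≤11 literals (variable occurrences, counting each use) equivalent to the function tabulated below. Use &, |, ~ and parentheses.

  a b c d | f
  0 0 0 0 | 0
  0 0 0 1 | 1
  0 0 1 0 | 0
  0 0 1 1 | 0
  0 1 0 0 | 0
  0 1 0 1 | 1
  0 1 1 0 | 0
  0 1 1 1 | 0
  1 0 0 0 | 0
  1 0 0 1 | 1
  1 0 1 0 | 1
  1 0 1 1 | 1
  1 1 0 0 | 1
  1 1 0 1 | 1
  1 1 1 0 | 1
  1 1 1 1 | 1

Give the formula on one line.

((d & ~c) | (((b | d) | ((~d | ~a) & c)) & a))

  ~c = 1100110011001100
  (d & ~c) = 0100010001000100
  (b | d) = 0101111101011111
  ~d = 1010101010101010
  ~a = 1111111100000000
  (~d | ~a) = 1111111110101010
  ((~d | ~a) & c) = 0011001100100010
  ((b | d) | ((~d | ~a) & c)) = 0111111101111111
  (((b | d) | ((~d | ~a) & c)) & a) = 0000000001111111
  ((d & ~c) | (((b | d) | ((~d | ~a) & c)) & a)) = 0100010001111111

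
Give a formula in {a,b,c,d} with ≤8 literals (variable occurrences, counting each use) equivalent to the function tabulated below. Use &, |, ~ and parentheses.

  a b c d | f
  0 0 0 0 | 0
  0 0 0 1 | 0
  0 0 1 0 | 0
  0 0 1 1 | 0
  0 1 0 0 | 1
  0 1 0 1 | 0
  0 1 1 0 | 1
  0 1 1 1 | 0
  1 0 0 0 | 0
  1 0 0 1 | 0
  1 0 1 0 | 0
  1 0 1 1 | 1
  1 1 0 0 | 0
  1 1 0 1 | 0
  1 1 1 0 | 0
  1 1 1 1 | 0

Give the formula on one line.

((~b | ~d) & ((~b | ~a) & (((d & a) & c) | b)))

  ~b = 1111000011110000
  ~d = 1010101010101010
  (~b | ~d) = 1111101011111010
  ~a = 1111111100000000
  (~b | ~a) = 1111111111110000
  (d & a) = 0000000001010101
  ((d & a) & c) = 0000000000010001
  (((d & a) & c) | b) = 0000111100011111
  ((~b | ~a) & (((d & a) & c) | b)) = 0000111100010000
  ((~b | ~d) & ((~b | ~a) & (((d & a) & c) | b))) = 0000101000010000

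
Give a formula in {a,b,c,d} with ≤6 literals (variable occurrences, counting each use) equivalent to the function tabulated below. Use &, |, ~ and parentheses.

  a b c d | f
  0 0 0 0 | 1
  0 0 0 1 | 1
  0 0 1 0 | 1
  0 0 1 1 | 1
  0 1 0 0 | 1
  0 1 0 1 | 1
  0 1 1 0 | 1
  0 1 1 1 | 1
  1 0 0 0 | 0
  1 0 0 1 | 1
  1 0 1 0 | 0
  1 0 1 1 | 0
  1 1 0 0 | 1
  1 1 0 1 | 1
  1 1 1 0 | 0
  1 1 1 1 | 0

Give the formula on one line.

  (d | b) = 0101111101011111
  ~c = 1100110011001100
  (~c & a) = 0000000011001100
  ~a = 1111111100000000
  ((~c & a) | ~a) = 1111111111001100
  ((d | b) & ((~c & a) | ~a)) = 0101111101001100
  (((d | b) & ((~c & a) | ~a)) | ~a) = 1111111101001100

(((d | b) & ((~c & a) | ~a)) | ~a)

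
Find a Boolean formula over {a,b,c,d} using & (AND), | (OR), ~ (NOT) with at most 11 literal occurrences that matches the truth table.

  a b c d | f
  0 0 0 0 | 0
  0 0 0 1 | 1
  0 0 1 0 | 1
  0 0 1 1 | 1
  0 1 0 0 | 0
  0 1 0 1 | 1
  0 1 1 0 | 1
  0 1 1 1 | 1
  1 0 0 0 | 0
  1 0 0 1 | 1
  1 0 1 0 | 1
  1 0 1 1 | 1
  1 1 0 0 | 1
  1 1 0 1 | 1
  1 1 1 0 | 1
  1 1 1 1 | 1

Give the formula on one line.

  (a | c) = 0011001111111111
  (d | (a | c)) = 0111011111111111
  (d | b) = 0101111101011111
  ~d = 1010101010101010
  (~d | b) = 1010111110101111
  (b | c) = 0011111100111111
  ((~d | b) & (b | c)) = 0010111100101111
  ((d | b) | ((~d | b) & (b | c))) = 0111111101111111
  ((d | (a | c)) & ((d | b) | ((~d | b) & (b | c)))) = 0111011101111111

((d | (a | c)) & ((d | b) | ((~d | b) & (b | c))))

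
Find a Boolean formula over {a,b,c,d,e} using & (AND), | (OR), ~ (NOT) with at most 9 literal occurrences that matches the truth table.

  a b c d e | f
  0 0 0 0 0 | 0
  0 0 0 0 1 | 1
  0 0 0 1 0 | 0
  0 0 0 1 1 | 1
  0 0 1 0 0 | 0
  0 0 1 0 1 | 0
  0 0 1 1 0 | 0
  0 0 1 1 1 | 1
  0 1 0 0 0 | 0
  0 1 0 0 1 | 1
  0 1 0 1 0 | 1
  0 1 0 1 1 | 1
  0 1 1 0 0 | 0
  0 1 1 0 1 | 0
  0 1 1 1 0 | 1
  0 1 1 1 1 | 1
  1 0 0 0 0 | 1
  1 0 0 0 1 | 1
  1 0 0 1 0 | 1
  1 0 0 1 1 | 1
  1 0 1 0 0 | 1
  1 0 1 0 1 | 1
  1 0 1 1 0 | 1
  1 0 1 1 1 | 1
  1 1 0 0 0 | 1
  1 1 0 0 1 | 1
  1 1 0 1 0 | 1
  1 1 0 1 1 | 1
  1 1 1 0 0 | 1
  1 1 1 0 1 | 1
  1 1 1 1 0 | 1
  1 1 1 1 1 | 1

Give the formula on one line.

  (b | e) = 01010101111111110101010111111111
  (d | a) = 00110011001100111111111111111111
  ((b | e) & (d | a)) = 00010001001100110101010111111111
  (c | e) = 01011111010111110101111101011111
  ~c = 11110000111100001111000011110000
  ~a = 11111111111111110000000000000000
  (~c & ~a) = 11110000111100000000000000000000
  ((c | e) & (~c & ~a)) = 01010000010100000000000000000000
  (((c | e) & (~c & ~a)) | a) = 01010000010100001111111111111111
  (((b | e) & (d | a)) | (((c | e) & (~c & ~a)) | a)) = 01010001011100111111111111111111

(((b | e) & (d | a)) | (((c | e) & (~c & ~a)) | a))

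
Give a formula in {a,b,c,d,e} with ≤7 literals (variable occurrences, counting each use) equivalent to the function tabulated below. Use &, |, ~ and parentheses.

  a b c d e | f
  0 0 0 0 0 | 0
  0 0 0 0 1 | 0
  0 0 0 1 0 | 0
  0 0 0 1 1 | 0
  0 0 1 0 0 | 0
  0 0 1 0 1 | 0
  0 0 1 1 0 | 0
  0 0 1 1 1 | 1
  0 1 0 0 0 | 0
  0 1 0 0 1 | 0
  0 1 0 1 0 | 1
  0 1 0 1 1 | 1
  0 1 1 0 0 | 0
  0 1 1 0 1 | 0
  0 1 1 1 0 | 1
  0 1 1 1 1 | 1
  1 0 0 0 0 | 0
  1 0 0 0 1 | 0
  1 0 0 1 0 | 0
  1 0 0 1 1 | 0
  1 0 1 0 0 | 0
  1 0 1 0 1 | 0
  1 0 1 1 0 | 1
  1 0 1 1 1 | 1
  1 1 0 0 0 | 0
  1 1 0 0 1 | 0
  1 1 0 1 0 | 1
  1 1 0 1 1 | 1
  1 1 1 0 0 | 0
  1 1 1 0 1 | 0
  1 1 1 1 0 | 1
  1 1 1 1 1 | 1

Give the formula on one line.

  (e | a) = 01010101010101011111111111111111
  ~d = 11001100110011001100110011001100
  ((e | a) | ~d) = 11011101110111011111111111111111
  (c & ((e | a) | ~d)) = 00001101000011010000111100001111
  (b | (c & ((e | a) | ~d))) = 00001101111111110000111111111111
  (d & (b | (c & ((e | a) | ~d)))) = 00000001001100110000001100110011

(d & (b | (c & ((e | a) | ~d))))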